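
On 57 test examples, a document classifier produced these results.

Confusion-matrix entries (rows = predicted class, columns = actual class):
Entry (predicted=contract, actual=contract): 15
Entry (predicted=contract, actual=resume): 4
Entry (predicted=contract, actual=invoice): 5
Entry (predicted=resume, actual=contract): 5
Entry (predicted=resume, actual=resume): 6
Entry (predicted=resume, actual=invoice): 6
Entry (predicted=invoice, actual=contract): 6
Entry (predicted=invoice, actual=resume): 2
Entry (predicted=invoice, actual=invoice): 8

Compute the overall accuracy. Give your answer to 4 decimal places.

Accuracy = trace / total = (15+6+8=29) / 57 = 29/57 = 0.5088

0.5088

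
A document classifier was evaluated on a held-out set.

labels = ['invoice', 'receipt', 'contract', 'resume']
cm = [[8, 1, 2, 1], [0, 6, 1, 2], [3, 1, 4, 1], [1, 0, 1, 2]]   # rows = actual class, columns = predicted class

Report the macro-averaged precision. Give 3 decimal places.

0.563

Per-class precision (TP/(TP+FP)):
  invoice: TP=8, FP=0+3+1=4 → 8/12 = 0.6667
  receipt: TP=6, FP=1+1+0=2 → 6/8 = 0.7500
  contract: TP=4, FP=2+1+1=4 → 4/8 = 0.5000
  resume: TP=2, FP=1+2+1=4 → 2/6 = 0.3333
Macro-precision = mean = (0.6667 + 0.7500 + 0.5000 + 0.3333) / 4 = 0.563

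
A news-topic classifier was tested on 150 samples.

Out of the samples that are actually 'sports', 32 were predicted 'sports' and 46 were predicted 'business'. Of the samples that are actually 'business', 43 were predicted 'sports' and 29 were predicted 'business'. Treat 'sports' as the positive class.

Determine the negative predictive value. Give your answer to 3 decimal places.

0.387

NPV = TN/(TN+FN) = 29/(29+46) = 0.387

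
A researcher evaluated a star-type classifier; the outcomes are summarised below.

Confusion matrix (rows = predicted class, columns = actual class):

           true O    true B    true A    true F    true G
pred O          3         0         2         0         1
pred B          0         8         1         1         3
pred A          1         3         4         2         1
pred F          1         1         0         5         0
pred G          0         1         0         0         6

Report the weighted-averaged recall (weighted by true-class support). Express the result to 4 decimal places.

0.5909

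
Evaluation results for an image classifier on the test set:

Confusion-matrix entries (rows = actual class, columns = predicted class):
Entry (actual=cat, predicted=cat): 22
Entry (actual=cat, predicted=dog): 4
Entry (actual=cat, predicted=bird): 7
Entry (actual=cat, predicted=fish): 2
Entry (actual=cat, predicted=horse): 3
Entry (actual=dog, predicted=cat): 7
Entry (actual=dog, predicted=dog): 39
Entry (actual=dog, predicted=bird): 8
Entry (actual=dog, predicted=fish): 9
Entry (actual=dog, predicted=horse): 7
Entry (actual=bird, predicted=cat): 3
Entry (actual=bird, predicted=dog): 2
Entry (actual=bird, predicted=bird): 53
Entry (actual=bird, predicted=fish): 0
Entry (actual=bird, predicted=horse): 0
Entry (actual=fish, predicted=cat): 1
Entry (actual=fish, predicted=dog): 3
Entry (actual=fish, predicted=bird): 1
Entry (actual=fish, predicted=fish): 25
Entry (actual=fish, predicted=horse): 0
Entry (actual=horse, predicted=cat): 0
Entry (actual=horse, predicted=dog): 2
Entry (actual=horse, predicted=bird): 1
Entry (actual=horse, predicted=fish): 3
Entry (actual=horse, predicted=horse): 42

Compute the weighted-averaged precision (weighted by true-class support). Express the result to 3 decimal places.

Per-class precision (TP/(TP+FP)):
  cat: TP=22, FP=7+3+1+0=11 → 22/33 = 0.6667
  dog: TP=39, FP=4+2+3+2=11 → 39/50 = 0.7800
  bird: TP=53, FP=7+8+1+1=17 → 53/70 = 0.7571
  fish: TP=25, FP=2+9+0+3=14 → 25/39 = 0.6410
  horse: TP=42, FP=3+7+0+0=10 → 42/52 = 0.8077
Weighted-precision = Σ (supportᵢ/N)·precisionᵢ with N=244: (38/244)·0.6667 + (70/244)·0.7800 + (58/244)·0.7571 + (30/244)·0.6410 + (48/244)·0.8077 = 0.745

0.745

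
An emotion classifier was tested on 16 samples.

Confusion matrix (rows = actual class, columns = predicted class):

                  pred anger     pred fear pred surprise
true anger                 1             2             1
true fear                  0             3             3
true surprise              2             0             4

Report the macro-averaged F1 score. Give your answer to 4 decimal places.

0.4675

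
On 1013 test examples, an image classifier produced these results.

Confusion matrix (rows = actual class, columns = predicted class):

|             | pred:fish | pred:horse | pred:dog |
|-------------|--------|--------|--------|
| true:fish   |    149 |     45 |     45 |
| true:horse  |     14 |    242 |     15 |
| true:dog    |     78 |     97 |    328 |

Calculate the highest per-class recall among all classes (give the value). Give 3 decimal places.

0.893

Per-class recall (TP/(TP+FN)):
  fish: TP=149, FN=45+45=90 → 149/239 = 0.6234
  horse: TP=242, FN=14+15=29 → 242/271 = 0.8930
  dog: TP=328, FN=78+97=175 → 328/503 = 0.6521
Highest is class 'horse' with recall = 0.893.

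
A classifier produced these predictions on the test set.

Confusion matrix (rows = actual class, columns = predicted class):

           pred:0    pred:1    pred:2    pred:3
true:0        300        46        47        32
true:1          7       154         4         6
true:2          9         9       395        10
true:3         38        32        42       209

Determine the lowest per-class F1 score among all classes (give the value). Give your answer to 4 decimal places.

Per-class F1 score (2·TP/(2·TP+FP+FN)):
  0: TP=300, FP=7+9+38=54, FN=46+47+32=125 → 600/779 = 0.77022
  1: TP=154, FP=46+9+32=87, FN=7+4+6=17 → 308/412 = 0.74757
  2: TP=395, FP=47+4+42=93, FN=9+9+10=28 → 790/911 = 0.86718
  3: TP=209, FP=32+6+10=48, FN=38+32+42=112 → 418/578 = 0.72318
Lowest is class '3' with F1 score = 0.7232.

0.7232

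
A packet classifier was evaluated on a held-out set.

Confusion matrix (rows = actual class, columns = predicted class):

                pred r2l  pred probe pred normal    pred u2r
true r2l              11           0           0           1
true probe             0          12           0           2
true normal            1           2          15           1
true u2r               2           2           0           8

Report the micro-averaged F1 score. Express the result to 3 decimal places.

0.807

Micro-averaging pools counts across classes: ΣTP=46, ΣFP=11, ΣFN=11.
Micro-F1 score = 2·TP/(2·TP+FP+FN) on pooled counts = 0.807 (equals overall accuracy in single-label multiclass).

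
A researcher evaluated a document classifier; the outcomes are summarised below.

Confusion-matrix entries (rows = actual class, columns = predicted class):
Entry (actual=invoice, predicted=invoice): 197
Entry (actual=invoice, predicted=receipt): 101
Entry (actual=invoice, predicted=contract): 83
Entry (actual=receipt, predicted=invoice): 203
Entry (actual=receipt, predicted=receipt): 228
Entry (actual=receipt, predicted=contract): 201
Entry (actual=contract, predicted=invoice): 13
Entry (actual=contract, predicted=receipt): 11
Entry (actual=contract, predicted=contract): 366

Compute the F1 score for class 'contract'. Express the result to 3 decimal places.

0.704

One-vs-rest for 'contract': TP = diagonal; FP = other classes predicted 'contract'; FN = 'contract' predicted as other.
F1 score = 2·TP/(2·TP+FP+FN).
contract: TP=366, FP=83+201=284, FN=13+11=24 → 732/1040 = 0.7038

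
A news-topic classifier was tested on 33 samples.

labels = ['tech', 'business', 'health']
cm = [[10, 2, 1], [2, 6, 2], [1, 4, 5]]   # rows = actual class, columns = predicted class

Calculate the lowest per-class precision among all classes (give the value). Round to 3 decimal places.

0.500

Per-class precision (TP/(TP+FP)):
  tech: TP=10, FP=2+1=3 → 10/13 = 0.7692
  business: TP=6, FP=2+4=6 → 6/12 = 0.5000
  health: TP=5, FP=1+2=3 → 5/8 = 0.6250
Lowest is class 'business' with precision = 0.500.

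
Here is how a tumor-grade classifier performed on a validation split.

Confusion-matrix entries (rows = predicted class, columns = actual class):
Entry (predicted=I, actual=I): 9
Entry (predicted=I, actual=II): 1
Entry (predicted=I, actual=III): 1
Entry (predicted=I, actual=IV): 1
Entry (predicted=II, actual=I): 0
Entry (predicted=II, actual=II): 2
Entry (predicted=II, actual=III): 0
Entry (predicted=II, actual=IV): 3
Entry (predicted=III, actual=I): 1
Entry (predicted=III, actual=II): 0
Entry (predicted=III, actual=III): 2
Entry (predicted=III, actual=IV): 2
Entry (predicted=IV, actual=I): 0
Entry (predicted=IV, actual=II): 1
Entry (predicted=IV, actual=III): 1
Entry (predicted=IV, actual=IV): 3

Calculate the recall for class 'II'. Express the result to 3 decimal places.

0.500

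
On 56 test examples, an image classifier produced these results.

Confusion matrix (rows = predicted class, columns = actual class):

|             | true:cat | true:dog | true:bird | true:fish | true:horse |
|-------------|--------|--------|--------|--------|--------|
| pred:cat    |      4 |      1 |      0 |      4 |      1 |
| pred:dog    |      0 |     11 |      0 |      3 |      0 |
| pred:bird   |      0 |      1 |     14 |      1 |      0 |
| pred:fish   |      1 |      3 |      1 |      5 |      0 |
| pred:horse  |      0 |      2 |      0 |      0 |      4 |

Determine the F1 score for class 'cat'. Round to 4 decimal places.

Take TP from the diagonal, FP from the rest of the 'cat' prediction marginal, FN from the rest of the 'cat' actual marginal.
F1 score = 2·TP/(2·TP+FP+FN).
cat: TP=4, FP=1+0+4+1=6, FN=0+0+1+0=1 → 8/15 = 0.53333

0.5333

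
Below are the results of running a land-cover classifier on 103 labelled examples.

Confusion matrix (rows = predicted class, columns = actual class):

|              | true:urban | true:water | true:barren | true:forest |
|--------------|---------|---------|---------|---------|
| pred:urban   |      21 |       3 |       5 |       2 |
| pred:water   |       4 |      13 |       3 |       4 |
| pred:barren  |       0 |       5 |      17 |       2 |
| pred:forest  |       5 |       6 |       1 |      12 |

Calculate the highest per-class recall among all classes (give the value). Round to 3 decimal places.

0.700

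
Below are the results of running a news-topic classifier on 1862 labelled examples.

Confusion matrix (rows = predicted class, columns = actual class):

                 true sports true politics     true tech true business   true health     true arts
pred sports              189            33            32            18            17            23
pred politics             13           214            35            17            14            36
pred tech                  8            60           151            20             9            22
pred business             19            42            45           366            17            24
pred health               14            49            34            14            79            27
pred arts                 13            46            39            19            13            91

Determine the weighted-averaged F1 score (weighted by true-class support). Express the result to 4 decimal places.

Per-class F1 score (2·TP/(2·TP+FP+FN)):
  sports: TP=189, FP=33+32+18+17+23=123, FN=13+8+19+14+13=67 → 378/568 = 0.66549
  politics: TP=214, FP=13+35+17+14+36=115, FN=33+60+42+49+46=230 → 428/773 = 0.55369
  tech: TP=151, FP=8+60+20+9+22=119, FN=32+35+45+34+39=185 → 302/606 = 0.49835
  business: TP=366, FP=19+42+45+17+24=147, FN=18+17+20+14+19=88 → 732/967 = 0.75698
  health: TP=79, FP=14+49+34+14+27=138, FN=17+14+9+17+13=70 → 158/366 = 0.43169
  arts: TP=91, FP=13+46+39+19+13=130, FN=23+36+22+24+27=132 → 182/444 = 0.40991
Weighted-F1 score = Σ (supportᵢ/N)·F1 scoreᵢ with N=1862: (256/1862)·0.66549 + (444/1862)·0.55369 + (336/1862)·0.49835 + (454/1862)·0.75698 + (149/1862)·0.43169 + (223/1862)·0.40991 = 0.5817

0.5817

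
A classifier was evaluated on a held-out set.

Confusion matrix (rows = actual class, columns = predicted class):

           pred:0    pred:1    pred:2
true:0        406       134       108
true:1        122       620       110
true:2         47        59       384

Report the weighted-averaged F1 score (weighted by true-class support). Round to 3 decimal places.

Per-class F1 score (2·TP/(2·TP+FP+FN)):
  0: TP=406, FP=122+47=169, FN=134+108=242 → 812/1223 = 0.6639
  1: TP=620, FP=134+59=193, FN=122+110=232 → 1240/1665 = 0.7447
  2: TP=384, FP=108+110=218, FN=47+59=106 → 768/1092 = 0.7033
Weighted-F1 score = Σ (supportᵢ/N)·F1 scoreᵢ with N=1990: (648/1990)·0.6639 + (852/1990)·0.7447 + (490/1990)·0.7033 = 0.708

0.708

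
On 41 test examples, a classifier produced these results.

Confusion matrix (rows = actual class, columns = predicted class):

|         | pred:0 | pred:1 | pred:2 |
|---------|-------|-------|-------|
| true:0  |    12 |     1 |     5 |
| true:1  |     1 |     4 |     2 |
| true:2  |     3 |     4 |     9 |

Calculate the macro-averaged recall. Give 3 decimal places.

0.600

Per-class recall (TP/(TP+FN)):
  0: TP=12, FN=1+5=6 → 12/18 = 0.6667
  1: TP=4, FN=1+2=3 → 4/7 = 0.5714
  2: TP=9, FN=3+4=7 → 9/16 = 0.5625
Macro-recall = mean = (0.6667 + 0.5714 + 0.5625) / 3 = 0.600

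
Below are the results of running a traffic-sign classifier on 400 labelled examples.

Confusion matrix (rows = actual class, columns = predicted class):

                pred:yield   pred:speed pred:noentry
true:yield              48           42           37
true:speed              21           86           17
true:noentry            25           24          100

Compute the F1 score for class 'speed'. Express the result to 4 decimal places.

0.6232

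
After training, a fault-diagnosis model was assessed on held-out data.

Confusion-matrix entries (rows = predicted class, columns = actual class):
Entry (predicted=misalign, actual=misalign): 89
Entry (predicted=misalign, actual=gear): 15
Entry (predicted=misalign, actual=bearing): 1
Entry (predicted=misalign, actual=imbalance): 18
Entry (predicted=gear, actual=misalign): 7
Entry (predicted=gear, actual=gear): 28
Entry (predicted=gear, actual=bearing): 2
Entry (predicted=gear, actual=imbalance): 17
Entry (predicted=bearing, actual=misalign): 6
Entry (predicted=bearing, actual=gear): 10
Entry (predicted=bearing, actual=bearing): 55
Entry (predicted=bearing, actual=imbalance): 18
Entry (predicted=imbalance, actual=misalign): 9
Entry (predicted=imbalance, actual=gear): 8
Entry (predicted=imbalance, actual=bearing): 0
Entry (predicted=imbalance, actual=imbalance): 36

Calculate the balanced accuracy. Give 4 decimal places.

Balanced accuracy = mean of per-class recall.
  misalign: recall = 89/111 = 0.80180
  gear: recall = 28/61 = 0.45902
  bearing: recall = 55/58 = 0.94828
  imbalance: recall = 36/89 = 0.40449
Mean = (0.80180 + 0.45902 + 0.94828 + 0.40449) / 4 = 0.6534

0.6534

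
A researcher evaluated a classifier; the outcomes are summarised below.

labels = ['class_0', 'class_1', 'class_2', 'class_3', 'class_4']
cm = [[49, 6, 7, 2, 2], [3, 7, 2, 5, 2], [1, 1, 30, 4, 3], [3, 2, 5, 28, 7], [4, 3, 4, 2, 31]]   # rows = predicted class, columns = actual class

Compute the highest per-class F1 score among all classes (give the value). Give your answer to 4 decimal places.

0.7778

Per-class F1 score (2·TP/(2·TP+FP+FN)):
  class_0: TP=49, FP=6+7+2+2=17, FN=3+1+3+4=11 → 98/126 = 0.77778
  class_1: TP=7, FP=3+2+5+2=12, FN=6+1+2+3=12 → 14/38 = 0.36842
  class_2: TP=30, FP=1+1+4+3=9, FN=7+2+5+4=18 → 60/87 = 0.68966
  class_3: TP=28, FP=3+2+5+7=17, FN=2+5+4+2=13 → 56/86 = 0.65116
  class_4: TP=31, FP=4+3+4+2=13, FN=2+2+3+7=14 → 62/89 = 0.69663
Highest is class 'class_0' with F1 score = 0.7778.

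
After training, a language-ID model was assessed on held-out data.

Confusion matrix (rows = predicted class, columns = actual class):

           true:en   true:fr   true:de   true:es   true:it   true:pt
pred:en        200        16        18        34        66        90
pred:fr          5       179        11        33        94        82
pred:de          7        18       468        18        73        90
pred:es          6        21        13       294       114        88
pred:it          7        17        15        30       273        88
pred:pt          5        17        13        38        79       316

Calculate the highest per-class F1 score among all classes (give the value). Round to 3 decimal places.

Per-class F1 score (2·TP/(2·TP+FP+FN)):
  en: TP=200, FP=16+18+34+66+90=224, FN=5+7+6+7+5=30 → 400/654 = 0.6116
  fr: TP=179, FP=5+11+33+94+82=225, FN=16+18+21+17+17=89 → 358/672 = 0.5327
  de: TP=468, FP=7+18+18+73+90=206, FN=18+11+13+15+13=70 → 936/1212 = 0.7723
  es: TP=294, FP=6+21+13+114+88=242, FN=34+33+18+30+38=153 → 588/983 = 0.5982
  it: TP=273, FP=7+17+15+30+88=157, FN=66+94+73+114+79=426 → 546/1129 = 0.4836
  pt: TP=316, FP=5+17+13+38+79=152, FN=90+82+90+88+88=438 → 632/1222 = 0.5172
Highest is class 'de' with F1 score = 0.772.

0.772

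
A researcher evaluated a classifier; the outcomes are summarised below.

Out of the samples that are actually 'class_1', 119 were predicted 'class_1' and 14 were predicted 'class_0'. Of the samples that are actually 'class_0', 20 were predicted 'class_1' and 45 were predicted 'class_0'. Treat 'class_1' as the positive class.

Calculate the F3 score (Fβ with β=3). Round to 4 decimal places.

Fβ = (1+β²)·TP / ((1+β²)·TP + β²·FN + FP), with β²=9
= 10·119 / (10·119 + 9·14 + 20) = 0.8907

0.8907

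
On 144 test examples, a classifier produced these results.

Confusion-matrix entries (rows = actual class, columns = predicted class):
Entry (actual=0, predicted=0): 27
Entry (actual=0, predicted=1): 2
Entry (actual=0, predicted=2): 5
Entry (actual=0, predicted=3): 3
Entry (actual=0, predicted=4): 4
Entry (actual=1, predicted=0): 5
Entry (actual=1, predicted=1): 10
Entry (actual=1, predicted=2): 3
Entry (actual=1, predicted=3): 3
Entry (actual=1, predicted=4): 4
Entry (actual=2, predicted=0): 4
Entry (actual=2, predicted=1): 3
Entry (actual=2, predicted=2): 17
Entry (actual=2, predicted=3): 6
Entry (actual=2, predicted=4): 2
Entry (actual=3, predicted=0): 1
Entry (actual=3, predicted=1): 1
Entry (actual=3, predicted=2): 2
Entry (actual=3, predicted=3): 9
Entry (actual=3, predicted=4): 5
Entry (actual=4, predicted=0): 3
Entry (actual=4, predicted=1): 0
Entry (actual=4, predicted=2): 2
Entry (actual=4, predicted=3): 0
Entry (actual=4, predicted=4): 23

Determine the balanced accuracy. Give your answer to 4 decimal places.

0.5822

Balanced accuracy = mean of per-class recall.
  0: recall = 27/41 = 0.65854
  1: recall = 10/25 = 0.40000
  2: recall = 17/32 = 0.53125
  3: recall = 9/18 = 0.50000
  4: recall = 23/28 = 0.82143
Mean = (0.65854 + 0.40000 + 0.53125 + 0.50000 + 0.82143) / 5 = 0.5822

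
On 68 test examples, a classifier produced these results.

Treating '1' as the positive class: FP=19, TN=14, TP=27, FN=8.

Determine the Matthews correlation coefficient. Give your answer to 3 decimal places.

0.209

MCC = (TP·TN − FP·FN) / √((TP+FP)(TP+FN)(TN+FP)(TN+FN))
Numerator = 27·14 − 19·8 = 226
Denominator = √(46·35·33·22) = √1168860 = 1081.1383
MCC = 226 / 1081.1383 = 0.209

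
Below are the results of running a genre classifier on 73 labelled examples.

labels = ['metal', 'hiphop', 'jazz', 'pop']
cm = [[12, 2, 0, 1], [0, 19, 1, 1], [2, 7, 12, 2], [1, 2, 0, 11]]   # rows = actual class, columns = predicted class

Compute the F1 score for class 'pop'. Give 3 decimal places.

0.759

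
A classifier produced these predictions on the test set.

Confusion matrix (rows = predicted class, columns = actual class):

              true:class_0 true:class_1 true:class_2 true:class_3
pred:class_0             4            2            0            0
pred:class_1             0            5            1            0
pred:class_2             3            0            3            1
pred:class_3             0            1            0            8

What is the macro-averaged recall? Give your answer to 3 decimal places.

0.709

Per-class recall (TP/(TP+FN)):
  class_0: TP=4, FN=0+3+0=3 → 4/7 = 0.5714
  class_1: TP=5, FN=2+0+1=3 → 5/8 = 0.6250
  class_2: TP=3, FN=0+1+0=1 → 3/4 = 0.7500
  class_3: TP=8, FN=0+0+1=1 → 8/9 = 0.8889
Macro-recall = mean = (0.5714 + 0.6250 + 0.7500 + 0.8889) / 4 = 0.709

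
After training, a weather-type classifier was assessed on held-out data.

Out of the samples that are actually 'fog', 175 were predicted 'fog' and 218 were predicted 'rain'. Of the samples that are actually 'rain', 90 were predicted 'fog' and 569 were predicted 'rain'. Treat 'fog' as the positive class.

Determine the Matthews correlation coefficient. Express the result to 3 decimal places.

MCC = (TP·TN − FP·FN) / √((TP+FP)(TP+FN)(TN+FP)(TN+FN))
Numerator = 175·569 − 90·218 = 79955
Denominator = √(265·393·659·787) = √54013033785 = 232407.0433
MCC = 79955 / 232407.0433 = 0.344

0.344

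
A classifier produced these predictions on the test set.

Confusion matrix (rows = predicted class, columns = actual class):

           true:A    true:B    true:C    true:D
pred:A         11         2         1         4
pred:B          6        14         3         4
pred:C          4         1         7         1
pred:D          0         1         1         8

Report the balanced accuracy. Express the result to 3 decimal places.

Balanced accuracy = mean of per-class recall.
  A: recall = 11/21 = 0.5238
  B: recall = 14/18 = 0.7778
  C: recall = 7/12 = 0.5833
  D: recall = 8/17 = 0.4706
Mean = (0.5238 + 0.7778 + 0.5833 + 0.4706) / 4 = 0.589

0.589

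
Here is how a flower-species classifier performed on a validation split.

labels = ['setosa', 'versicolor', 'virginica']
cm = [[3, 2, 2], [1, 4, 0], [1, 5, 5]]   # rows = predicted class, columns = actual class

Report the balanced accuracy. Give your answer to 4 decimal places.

Balanced accuracy = mean of per-class recall.
  setosa: recall = 3/5 = 0.60000
  versicolor: recall = 4/11 = 0.36364
  virginica: recall = 5/7 = 0.71429
Mean = (0.60000 + 0.36364 + 0.71429) / 3 = 0.5593

0.5593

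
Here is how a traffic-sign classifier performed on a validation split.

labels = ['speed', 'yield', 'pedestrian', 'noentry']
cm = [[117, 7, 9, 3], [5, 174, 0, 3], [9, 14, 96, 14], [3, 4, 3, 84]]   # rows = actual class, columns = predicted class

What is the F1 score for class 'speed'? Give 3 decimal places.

0.867

One-vs-rest for 'speed': TP = diagonal; FP = other classes predicted 'speed'; FN = 'speed' predicted as other.
F1 score = 2·TP/(2·TP+FP+FN).
speed: TP=117, FP=5+9+3=17, FN=7+9+3=19 → 234/270 = 0.8667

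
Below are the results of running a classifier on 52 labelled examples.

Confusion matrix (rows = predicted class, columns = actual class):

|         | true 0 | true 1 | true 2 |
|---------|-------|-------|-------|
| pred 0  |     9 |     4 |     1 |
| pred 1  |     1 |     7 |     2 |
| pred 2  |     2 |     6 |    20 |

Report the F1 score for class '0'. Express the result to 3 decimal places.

Treat '0' as positive and all other classes as negative.
F1 score = 2·TP/(2·TP+FP+FN).
0: TP=9, FP=4+1=5, FN=1+2=3 → 18/26 = 0.6923

0.692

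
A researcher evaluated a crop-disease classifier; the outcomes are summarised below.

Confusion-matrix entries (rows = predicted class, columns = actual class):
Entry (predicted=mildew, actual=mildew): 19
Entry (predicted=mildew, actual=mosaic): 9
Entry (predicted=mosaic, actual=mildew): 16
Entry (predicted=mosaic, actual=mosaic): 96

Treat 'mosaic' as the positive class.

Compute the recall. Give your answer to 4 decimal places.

Recall = TP/(TP+FN) = 96/(96+9) = 96/105 = 0.9143

0.9143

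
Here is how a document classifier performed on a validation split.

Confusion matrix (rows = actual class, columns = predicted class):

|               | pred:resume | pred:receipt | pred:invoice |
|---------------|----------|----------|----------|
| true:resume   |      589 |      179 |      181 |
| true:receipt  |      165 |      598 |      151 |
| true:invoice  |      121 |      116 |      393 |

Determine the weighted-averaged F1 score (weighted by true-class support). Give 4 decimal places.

Per-class F1 score (2·TP/(2·TP+FP+FN)):
  resume: TP=589, FP=165+121=286, FN=179+181=360 → 1178/1824 = 0.64583
  receipt: TP=598, FP=179+116=295, FN=165+151=316 → 1196/1807 = 0.66187
  invoice: TP=393, FP=181+151=332, FN=121+116=237 → 786/1355 = 0.58007
Weighted-F1 score = Σ (supportᵢ/N)·F1 scoreᵢ with N=2493: (949/2493)·0.64583 + (914/2493)·0.66187 + (630/2493)·0.58007 = 0.6351

0.6351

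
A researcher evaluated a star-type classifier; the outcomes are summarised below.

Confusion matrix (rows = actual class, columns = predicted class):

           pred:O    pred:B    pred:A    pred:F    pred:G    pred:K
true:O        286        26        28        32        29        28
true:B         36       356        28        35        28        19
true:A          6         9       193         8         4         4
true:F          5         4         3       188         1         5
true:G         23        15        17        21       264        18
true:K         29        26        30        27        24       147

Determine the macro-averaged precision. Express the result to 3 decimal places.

Per-class precision (TP/(TP+FP)):
  O: TP=286, FP=36+6+5+23+29=99 → 286/385 = 0.7429
  B: TP=356, FP=26+9+4+15+26=80 → 356/436 = 0.8165
  A: TP=193, FP=28+28+3+17+30=106 → 193/299 = 0.6455
  F: TP=188, FP=32+35+8+21+27=123 → 188/311 = 0.6045
  G: TP=264, FP=29+28+4+1+24=86 → 264/350 = 0.7543
  K: TP=147, FP=28+19+4+5+18=74 → 147/221 = 0.6652
Macro-precision = mean = (0.7429 + 0.8165 + 0.6455 + 0.6045 + 0.7543 + 0.6652) / 6 = 0.705

0.705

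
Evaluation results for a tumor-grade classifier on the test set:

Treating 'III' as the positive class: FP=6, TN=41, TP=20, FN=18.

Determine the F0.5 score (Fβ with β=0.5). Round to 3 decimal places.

0.704

Fβ = (1+β²)·TP / ((1+β²)·TP + β²·FN + FP), with β²=1/4
= 1.25·20 / (1.25·20 + 0.25·18 + 6) = 0.704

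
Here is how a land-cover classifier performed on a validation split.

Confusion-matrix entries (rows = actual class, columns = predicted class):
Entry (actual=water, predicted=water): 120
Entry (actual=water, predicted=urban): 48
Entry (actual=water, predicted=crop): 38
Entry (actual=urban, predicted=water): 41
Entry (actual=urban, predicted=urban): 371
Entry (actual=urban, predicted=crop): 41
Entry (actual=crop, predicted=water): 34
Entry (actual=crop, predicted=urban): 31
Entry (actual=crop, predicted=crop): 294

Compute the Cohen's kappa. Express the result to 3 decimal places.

0.640

Observed agreement pₒ = trace/N = 785/1018 = 0.7711
Expected agreement pₑ = Σ (rowᵢ·colᵢ)/N² = (206·195 + 453·450 + 359·373)/1018² = 0.3647
κ = (pₒ − pₑ)/(1 − pₑ) = (0.7711 − 0.3647)/(1 − 0.3647) = 0.640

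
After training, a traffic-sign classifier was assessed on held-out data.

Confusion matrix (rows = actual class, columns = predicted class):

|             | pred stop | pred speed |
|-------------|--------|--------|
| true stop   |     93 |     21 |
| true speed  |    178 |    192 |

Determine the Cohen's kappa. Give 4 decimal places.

Observed agreement pₒ = trace/N = 285/484 = 0.58884
Expected agreement pₑ = Σ (rowᵢ·colᵢ)/N² = (114·271 + 370·213)/484² = 0.46831
κ = (pₒ − pₑ)/(1 − pₑ) = (0.58884 − 0.46831)/(1 − 0.46831) = 0.2267

0.2267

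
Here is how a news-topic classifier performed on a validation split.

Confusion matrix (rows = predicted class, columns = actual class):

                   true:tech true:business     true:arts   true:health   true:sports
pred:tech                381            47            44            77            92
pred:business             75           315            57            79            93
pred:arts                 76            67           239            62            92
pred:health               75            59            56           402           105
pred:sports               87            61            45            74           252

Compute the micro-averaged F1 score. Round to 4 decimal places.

0.5276

Micro-averaging pools counts across classes: ΣTP=1589, ΣFP=1423, ΣFN=1423.
Micro-F1 score = 2·TP/(2·TP+FP+FN) on pooled counts = 0.5276 (equals overall accuracy in single-label multiclass).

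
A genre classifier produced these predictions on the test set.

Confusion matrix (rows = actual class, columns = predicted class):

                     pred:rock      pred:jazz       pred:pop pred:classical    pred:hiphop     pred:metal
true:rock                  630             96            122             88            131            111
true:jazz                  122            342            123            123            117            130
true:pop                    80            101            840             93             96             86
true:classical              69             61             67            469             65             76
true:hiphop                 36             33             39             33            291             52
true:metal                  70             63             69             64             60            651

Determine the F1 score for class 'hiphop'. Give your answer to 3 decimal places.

0.468

Take TP from the diagonal, FP from the rest of the 'hiphop' prediction marginal, FN from the rest of the 'hiphop' actual marginal.
F1 score = 2·TP/(2·TP+FP+FN).
hiphop: TP=291, FP=131+117+96+65+60=469, FN=36+33+39+33+52=193 → 582/1244 = 0.4678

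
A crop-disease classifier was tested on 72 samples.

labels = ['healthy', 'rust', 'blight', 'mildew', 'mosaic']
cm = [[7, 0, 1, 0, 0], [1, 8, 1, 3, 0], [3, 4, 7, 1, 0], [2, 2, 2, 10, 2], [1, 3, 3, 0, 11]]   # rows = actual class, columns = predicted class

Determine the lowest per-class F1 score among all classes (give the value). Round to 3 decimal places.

Per-class F1 score (2·TP/(2·TP+FP+FN)):
  healthy: TP=7, FP=1+3+2+1=7, FN=0+1+0+0=1 → 14/22 = 0.6364
  rust: TP=8, FP=0+4+2+3=9, FN=1+1+3+0=5 → 16/30 = 0.5333
  blight: TP=7, FP=1+1+2+3=7, FN=3+4+1+0=8 → 14/29 = 0.4828
  mildew: TP=10, FP=0+3+1+0=4, FN=2+2+2+2=8 → 20/32 = 0.6250
  mosaic: TP=11, FP=0+0+0+2=2, FN=1+3+3+0=7 → 22/31 = 0.7097
Lowest is class 'blight' with F1 score = 0.483.

0.483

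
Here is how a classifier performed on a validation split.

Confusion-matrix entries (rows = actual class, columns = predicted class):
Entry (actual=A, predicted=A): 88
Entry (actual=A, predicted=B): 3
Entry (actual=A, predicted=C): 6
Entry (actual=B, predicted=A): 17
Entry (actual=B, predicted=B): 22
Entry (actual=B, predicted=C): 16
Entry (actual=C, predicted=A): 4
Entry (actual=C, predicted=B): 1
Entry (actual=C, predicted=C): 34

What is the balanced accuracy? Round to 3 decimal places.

Balanced accuracy = mean of per-class recall.
  A: recall = 88/97 = 0.9072
  B: recall = 22/55 = 0.4000
  C: recall = 34/39 = 0.8718
Mean = (0.9072 + 0.4000 + 0.8718) / 3 = 0.726

0.726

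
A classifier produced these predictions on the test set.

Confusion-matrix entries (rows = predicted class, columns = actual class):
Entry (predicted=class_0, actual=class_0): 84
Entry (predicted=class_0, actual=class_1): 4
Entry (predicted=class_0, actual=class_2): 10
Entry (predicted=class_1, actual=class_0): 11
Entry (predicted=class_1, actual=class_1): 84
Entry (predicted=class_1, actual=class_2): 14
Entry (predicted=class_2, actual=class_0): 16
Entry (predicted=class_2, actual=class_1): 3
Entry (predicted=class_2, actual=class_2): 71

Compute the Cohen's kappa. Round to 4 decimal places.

0.7073

Observed agreement pₒ = trace/N = 239/297 = 0.80471
Expected agreement pₑ = Σ (rowᵢ·colᵢ)/N² = (111·98 + 91·109 + 95·90)/297² = 0.33270
κ = (pₒ − pₑ)/(1 − pₑ) = (0.80471 − 0.33270)/(1 − 0.33270) = 0.7073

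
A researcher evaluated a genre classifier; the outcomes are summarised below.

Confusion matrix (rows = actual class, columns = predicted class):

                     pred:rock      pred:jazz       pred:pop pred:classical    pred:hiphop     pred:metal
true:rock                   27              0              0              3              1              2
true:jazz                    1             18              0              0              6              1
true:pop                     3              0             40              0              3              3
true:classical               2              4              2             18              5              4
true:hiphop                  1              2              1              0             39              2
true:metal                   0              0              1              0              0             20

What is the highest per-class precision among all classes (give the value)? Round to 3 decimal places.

0.909

Per-class precision (TP/(TP+FP)):
  rock: TP=27, FP=1+3+2+1+0=7 → 27/34 = 0.7941
  jazz: TP=18, FP=0+0+4+2+0=6 → 18/24 = 0.7500
  pop: TP=40, FP=0+0+2+1+1=4 → 40/44 = 0.9091
  classical: TP=18, FP=3+0+0+0+0=3 → 18/21 = 0.8571
  hiphop: TP=39, FP=1+6+3+5+0=15 → 39/54 = 0.7222
  metal: TP=20, FP=2+1+3+4+2=12 → 20/32 = 0.6250
Highest is class 'pop' with precision = 0.909.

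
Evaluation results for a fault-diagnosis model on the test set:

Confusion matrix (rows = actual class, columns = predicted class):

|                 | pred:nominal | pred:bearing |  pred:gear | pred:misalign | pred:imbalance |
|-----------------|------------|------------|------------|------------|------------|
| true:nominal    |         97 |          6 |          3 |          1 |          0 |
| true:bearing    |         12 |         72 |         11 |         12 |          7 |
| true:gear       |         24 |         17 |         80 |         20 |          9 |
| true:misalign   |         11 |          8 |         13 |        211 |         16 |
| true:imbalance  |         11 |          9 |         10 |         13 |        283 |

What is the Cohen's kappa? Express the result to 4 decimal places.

0.7082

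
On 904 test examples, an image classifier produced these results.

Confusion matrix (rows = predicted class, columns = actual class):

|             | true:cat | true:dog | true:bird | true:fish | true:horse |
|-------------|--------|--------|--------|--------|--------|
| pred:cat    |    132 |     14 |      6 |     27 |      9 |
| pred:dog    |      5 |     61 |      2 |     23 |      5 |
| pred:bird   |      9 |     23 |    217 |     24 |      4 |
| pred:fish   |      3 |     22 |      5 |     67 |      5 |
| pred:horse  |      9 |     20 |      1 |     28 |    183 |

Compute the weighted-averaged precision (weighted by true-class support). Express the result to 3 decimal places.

Per-class precision (TP/(TP+FP)):
  cat: TP=132, FP=14+6+27+9=56 → 132/188 = 0.7021
  dog: TP=61, FP=5+2+23+5=35 → 61/96 = 0.6354
  bird: TP=217, FP=9+23+24+4=60 → 217/277 = 0.7834
  fish: TP=67, FP=3+22+5+5=35 → 67/102 = 0.6569
  horse: TP=183, FP=9+20+1+28=58 → 183/241 = 0.7593
Weighted-precision = Σ (supportᵢ/N)·precisionᵢ with N=904: (158/904)·0.7021 + (140/904)·0.6354 + (231/904)·0.7834 + (169/904)·0.6569 + (206/904)·0.7593 = 0.717

0.717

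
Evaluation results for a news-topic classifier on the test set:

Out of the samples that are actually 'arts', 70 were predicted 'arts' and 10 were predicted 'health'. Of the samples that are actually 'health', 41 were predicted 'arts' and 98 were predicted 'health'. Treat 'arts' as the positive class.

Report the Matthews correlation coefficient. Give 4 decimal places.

MCC = (TP·TN − FP·FN) / √((TP+FP)(TP+FN)(TN+FP)(TN+FN))
Numerator = 70·98 − 41·10 = 6450
Denominator = √(111·80·139·108) = √133306560 = 11545.8460
MCC = 6450 / 11545.8460 = 0.5586

0.5586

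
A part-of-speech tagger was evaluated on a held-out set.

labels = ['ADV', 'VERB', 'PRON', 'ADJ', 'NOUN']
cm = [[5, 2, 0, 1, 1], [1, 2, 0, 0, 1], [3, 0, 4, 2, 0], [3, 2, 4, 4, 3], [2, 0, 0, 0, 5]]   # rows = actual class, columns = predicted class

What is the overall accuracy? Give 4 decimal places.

Accuracy = trace / total = (5+2+4+4+5=20) / 45 = 20/45 = 0.4444

0.4444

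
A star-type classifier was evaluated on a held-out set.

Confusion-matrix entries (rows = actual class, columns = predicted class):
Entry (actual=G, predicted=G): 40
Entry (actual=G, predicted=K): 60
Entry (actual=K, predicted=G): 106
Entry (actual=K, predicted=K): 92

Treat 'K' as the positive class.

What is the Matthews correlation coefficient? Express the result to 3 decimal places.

MCC = (TP·TN − FP·FN) / √((TP+FP)(TP+FN)(TN+FP)(TN+FN))
Numerator = 92·40 − 60·106 = -2680
Denominator = √(152·198·100·146) = √439401600 = 20961.9083
MCC = -2680 / 20961.9083 = -0.128

-0.128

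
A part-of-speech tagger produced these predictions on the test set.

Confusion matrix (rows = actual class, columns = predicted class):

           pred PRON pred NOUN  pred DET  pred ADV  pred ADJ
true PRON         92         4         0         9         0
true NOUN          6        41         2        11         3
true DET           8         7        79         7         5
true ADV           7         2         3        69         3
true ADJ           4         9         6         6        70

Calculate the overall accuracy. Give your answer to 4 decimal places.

0.7748

Accuracy = trace / total = (92+41+79+69+70=351) / 453 = 351/453 = 0.7748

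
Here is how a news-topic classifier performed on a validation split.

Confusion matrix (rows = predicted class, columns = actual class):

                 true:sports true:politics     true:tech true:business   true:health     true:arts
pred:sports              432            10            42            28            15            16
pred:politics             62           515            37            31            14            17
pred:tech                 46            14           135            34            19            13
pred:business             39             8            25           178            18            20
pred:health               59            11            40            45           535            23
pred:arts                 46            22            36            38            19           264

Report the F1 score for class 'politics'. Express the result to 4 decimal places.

0.8201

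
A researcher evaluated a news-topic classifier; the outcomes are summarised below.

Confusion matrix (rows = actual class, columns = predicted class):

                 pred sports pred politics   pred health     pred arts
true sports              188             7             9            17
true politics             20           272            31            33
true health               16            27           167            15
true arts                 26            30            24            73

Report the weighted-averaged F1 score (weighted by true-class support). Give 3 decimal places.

Per-class F1 score (2·TP/(2·TP+FP+FN)):
  sports: TP=188, FP=20+16+26=62, FN=7+9+17=33 → 376/471 = 0.7983
  politics: TP=272, FP=7+27+30=64, FN=20+31+33=84 → 544/692 = 0.7861
  health: TP=167, FP=9+31+24=64, FN=16+27+15=58 → 334/456 = 0.7325
  arts: TP=73, FP=17+33+15=65, FN=26+30+24=80 → 146/291 = 0.5017
Weighted-F1 score = Σ (supportᵢ/N)·F1 scoreᵢ with N=955: (221/955)·0.7983 + (356/955)·0.7861 + (225/955)·0.7325 + (153/955)·0.5017 = 0.731

0.731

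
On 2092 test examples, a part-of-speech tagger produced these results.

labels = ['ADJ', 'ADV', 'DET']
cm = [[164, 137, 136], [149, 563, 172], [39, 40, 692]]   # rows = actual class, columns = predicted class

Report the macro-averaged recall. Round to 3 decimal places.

0.637

Per-class recall (TP/(TP+FN)):
  ADJ: TP=164, FN=137+136=273 → 164/437 = 0.3753
  ADV: TP=563, FN=149+172=321 → 563/884 = 0.6369
  DET: TP=692, FN=39+40=79 → 692/771 = 0.8975
Macro-recall = mean = (0.3753 + 0.6369 + 0.8975) / 3 = 0.637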